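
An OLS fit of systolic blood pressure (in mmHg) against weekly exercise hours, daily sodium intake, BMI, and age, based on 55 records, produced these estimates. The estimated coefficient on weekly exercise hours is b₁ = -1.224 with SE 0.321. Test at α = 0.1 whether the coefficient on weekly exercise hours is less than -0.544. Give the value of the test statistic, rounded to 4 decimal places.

t = -2.1184

H₀: β₁ = -0.544 vs H₁: β₁ < -0.544.
t = (b₁ − β₁⁰)/SE = (-1.224 − (-0.544)) / 0.321 = -2.1184.
df = n − k − 1 = 55 − 4 − 1 = 50.
One-sided p ≈ 0.0196, which is < 0.1, so reject H₀.
There is evidence that the true slope on weekly exercise hours is below -0.544 mmHg per unit, holding the other predictors fixed.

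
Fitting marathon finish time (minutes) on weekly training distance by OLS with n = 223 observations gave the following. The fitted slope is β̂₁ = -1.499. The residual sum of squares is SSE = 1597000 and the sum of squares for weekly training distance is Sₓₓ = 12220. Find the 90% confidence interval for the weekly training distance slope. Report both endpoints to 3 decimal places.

(-2.769, -0.229)

MSE = SSE/(n − 2) = 1597000/221 = 7226.24.
SE(β̂₁) = √(MSE/Sₓₓ) = √(7226.24/12220) = 0.76899.
df = n − 2 = 221.
t* = t_{0.05, 221} = 1.651778.
Margin = t* × SE = 1.651778 × 0.76899 = 1.27020.
CI: -1.499 ± 1.27020 → (-2.769, -0.229).
With 90% confidence, each one-unit increase in weekly training distance is associated with a change of between -2.769 and -0.229 minutes in marathon finish time.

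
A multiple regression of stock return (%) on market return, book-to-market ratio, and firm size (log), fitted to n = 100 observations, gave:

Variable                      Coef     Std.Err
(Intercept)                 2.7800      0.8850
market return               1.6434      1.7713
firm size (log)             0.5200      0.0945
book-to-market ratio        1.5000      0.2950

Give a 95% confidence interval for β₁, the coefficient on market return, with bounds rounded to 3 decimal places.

Read off: b = 1.6434, SE = 1.7713 for market return.
df = n − k − 1 = 100 − 3 − 1 = 96.
t* = t_{0.025, 96} = 1.984984.
Margin = t* × SE = 1.984984 × 1.7713 = 3.51600.
CI: 1.6434 ± 3.51600 → (-1.873, 5.159).

(-1.873, 5.159)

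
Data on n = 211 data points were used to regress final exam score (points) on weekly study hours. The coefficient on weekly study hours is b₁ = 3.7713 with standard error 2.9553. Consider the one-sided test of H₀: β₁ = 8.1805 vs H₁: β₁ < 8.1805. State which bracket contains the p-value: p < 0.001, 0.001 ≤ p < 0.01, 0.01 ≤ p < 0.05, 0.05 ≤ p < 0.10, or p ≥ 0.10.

t = (3.7713 − 8.1805) / 2.9553 = -1.492.
df = n − 2 = 211 − 2 = 209.
One-sided p = P(T_{209} < t) ≈ 0.0686.
So 0.05 ≤ p < 0.10.

0.05 ≤ p < 0.10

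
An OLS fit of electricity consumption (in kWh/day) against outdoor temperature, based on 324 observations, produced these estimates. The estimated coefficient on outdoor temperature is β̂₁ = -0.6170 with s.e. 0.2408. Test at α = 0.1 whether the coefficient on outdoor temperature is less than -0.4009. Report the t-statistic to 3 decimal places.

t = -0.897

H₀: β₁ = -0.4009 vs H₁: β₁ < -0.4009.
t = (β̂₁ − β₁⁰)/SE = (-0.6170 − (-0.4009)) / 0.2408 = -0.897.
df = n − 2 = 324 − 2 = 322.
One-sided p ≈ 0.1851, which is ≥ 0.1, so fail to reject H₀.
The data do not give significant evidence that the true slope on outdoor temperature is below -0.4009 kWh/day per unit.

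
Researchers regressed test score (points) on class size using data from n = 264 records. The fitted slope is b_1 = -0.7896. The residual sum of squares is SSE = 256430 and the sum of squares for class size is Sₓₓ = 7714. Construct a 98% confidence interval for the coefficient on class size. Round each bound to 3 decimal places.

(-1.623, 0.044)

MSE = SSE/(n − 2) = 256430/262 = 978.74.
SE(b_1) = √(MSE/Sₓₓ) = √(978.74/7714) = 0.3562.
df = n − 2 = 262.
t* = t_{0.01, 262} = 2.340665.
Margin = t* × SE = 2.340665 × 0.3562 = 0.83374.
CI: -0.7896 ± 0.83374 → (-1.623, 0.044).
With 98% confidence, each one-unit increase in class size is associated with a change of between -1.623 and 0.044 points in test score.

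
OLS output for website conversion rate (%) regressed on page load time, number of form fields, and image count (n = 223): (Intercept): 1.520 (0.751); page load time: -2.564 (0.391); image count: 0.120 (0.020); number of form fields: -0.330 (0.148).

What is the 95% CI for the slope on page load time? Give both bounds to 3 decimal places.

(-3.335, -1.793)

Read off: b = -2.564, SE = 0.391 for page load time.
df = n − k − 1 = 223 − 3 − 1 = 219.
t* = t_{0.025, 219} = 1.970855.
Margin = t* × SE = 1.970855 × 0.391 = 0.77060.
CI: -2.564 ± 0.77060 → (-3.335, -1.793).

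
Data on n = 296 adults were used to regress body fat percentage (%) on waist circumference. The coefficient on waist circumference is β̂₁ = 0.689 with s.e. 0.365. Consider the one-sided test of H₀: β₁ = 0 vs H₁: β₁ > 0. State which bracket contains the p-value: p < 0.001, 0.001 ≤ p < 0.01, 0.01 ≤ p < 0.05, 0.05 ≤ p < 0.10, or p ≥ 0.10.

t = 0.689 / 0.365 = 1.888.
df = n − 2 = 296 − 2 = 294.
One-sided p = P(T_{294} > t) ≈ 0.0300.
So 0.01 ≤ p < 0.05.

0.01 ≤ p < 0.05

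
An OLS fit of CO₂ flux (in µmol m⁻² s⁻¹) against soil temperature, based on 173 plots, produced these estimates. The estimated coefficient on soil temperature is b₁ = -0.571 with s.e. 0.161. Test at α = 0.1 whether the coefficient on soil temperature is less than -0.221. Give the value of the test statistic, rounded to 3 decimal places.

H₀: β₁ = -0.221 vs H₁: β₁ < -0.221.
t = (b₁ − β₁⁰)/SE = (-0.571 − (-0.221)) / 0.161 = -2.174.
df = n − 2 = 173 − 2 = 171.
One-sided p ≈ 0.0155, which is < 0.1, so reject H₀.
There is evidence that the true slope on soil temperature is below -0.221 µmol m⁻² s⁻¹ per unit.

t = -2.174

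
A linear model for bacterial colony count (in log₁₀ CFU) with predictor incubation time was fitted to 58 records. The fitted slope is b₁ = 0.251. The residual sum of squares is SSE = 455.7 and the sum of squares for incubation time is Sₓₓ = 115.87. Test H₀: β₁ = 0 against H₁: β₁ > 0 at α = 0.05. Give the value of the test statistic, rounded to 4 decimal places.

MSE = SSE/(n − 2) = 455.7/56 = 8.1375.
SE(b₁) = √(MSE/Sₓₓ) = √(8.1375/115.87) = 0.265009.
t = 0.251 / 0.265009 = 0.9471.
df = n − 2 = 56.
One-sided p ≈ 0.1738, which is ≥ 0.05, so fail to reject H₀.
The data do not give significant evidence that the true slope on incubation time is positive.

t = 0.9471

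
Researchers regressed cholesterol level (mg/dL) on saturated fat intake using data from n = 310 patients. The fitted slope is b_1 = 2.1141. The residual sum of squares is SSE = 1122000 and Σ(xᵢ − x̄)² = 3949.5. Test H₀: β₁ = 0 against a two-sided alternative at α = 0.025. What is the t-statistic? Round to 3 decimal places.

MSE = SSE/(n − 2) = 1122000/308 = 3642.86.
SE(b_1) = √(MSE/Sₓₓ) = √(3642.86/3949.5) = 0.960395.
t = 2.1141 / 0.960395 = 2.201.
df = n − 2 = 308.
Two-sided p ≈ 0.0285, which is ≥ 0.025, so fail to reject H₀.
The data do not give significant evidence of an association between saturated fat intake and cholesterol level.

t = 2.201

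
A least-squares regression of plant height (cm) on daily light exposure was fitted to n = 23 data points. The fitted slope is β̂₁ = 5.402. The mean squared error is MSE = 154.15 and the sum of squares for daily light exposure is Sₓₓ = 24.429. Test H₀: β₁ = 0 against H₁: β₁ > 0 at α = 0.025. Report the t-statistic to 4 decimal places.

t = 2.1505

SE(β̂₁) = √(MSE/Sₓₓ) = √(154.15/24.429) = 2.512.
t = 5.402 / 2.512 = 2.1505.
df = n − 2 = 21.
One-sided p ≈ 0.0217, which is < 0.025, so reject H₀.
There is evidence that the true slope on daily light exposure is positive.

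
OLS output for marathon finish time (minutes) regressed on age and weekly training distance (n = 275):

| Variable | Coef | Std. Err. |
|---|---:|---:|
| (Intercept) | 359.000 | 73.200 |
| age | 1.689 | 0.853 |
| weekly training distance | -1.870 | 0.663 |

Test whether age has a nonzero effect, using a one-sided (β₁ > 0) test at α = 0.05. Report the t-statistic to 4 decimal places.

Read off: b = 1.689, SE = 0.853 for age.
H₀: β₁ = 0 vs H₁: β₁ > 0.
t = 1.689 / 0.853 = 1.9801.
df = n − k − 1 = 275 − 2 − 1 = 272.
One-sided p ≈ 0.0244, which is < 0.05, so reject H₀.
There is evidence that the true slope on age is positive, holding the other predictors fixed.

t = 1.9801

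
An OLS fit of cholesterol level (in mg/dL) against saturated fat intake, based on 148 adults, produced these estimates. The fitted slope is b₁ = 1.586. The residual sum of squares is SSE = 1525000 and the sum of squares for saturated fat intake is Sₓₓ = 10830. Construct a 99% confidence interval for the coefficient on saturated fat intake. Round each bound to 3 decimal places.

MSE = SSE/(n − 2) = 1525000/146 = 10445.2.
SE(b₁) = √(MSE/Sₓₓ) = √(10445.2/10830) = 0.982074.
df = n − 2 = 146.
t* = t_{0.005, 146} = 2.609923.
Margin = t* × SE = 2.609923 × 0.982074 = 2.56314.
CI: 1.586 ± 2.56314 → (-0.977, 4.149).
With 99% confidence, each one-unit increase in saturated fat intake is associated with a change of between -0.977 and 4.149 mg/dL in cholesterol level.

(-0.977, 4.149)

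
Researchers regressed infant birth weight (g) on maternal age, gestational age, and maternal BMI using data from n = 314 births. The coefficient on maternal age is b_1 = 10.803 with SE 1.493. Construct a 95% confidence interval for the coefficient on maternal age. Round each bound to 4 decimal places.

(7.8653, 13.7407)

df = n − k − 1 = 314 − 3 − 1 = 310.
t* = t_{0.025, 310} = 1.967646.
Margin = t* × SE = 1.967646 × 1.493 = 2.937695.
CI: 10.803 ± 2.937695 → (7.8653, 13.7407).
With 95% confidence, each one-unit increase in maternal age is associated with a change of between 7.8653 and 13.7407 g in infant birth weight, holding the other predictors fixed.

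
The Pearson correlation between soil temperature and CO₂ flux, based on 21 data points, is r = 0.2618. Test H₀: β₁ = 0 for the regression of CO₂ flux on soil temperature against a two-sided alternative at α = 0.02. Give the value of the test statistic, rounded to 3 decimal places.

t = 1.182

t = r·√(n − 2)/√(1 − r²) = 0.2618·√19/√0.931461 = 1.182.
df = n − 2 = 19.
Two-sided p ≈ 0.2516, which is ≥ 0.02, so fail to reject H₀.
The data do not give significant evidence of a linear association between soil temperature and CO₂ flux.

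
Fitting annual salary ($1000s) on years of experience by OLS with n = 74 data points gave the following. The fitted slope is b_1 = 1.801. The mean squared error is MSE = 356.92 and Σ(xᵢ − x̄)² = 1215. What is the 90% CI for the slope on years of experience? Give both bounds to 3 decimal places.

(0.898, 2.704)

SE(b_1) = √(MSE/Sₓₓ) = √(356.92/1215) = 0.541998.
df = n − 2 = 72.
t* = t_{0.05, 72} = 1.666294.
Margin = t* × SE = 1.666294 × 0.541998 = 0.90313.
CI: 1.801 ± 0.90313 → (0.898, 2.704).
With 90% confidence, each one-unit increase in years of experience is associated with a change of between 0.898 and 2.704 $1000s in annual salary.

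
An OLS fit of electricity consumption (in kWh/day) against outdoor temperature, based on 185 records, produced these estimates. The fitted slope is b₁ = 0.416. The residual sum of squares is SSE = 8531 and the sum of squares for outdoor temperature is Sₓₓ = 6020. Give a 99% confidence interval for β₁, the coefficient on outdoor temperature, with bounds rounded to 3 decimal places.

(0.187, 0.645)

MSE = SSE/(n − 2) = 8531/183 = 46.6175.
SE(b₁) = √(MSE/Sₓₓ) = √(46.6175/6020) = 0.0879987.
df = n − 2 = 183.
t* = t_{0.005, 183} = 2.602961.
Margin = t* × SE = 2.602961 × 0.0879987 = 0.22906.
CI: 0.416 ± 0.22906 → (0.187, 0.645).
With 99% confidence, each one-unit increase in outdoor temperature is associated with a change of between 0.187 and 0.645 kWh/day in electricity consumption.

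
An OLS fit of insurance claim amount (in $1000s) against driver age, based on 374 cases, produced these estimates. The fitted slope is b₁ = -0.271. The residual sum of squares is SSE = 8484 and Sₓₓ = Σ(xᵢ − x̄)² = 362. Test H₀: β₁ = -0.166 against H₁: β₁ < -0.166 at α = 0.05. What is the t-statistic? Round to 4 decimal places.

t = -0.4183

MSE = SSE/(n − 2) = 8484/372 = 22.8065.
SE(b₁) = √(MSE/Sₓₓ) = √(22.8065/362) = 0.251.
t = (-0.271 − (-0.166)) / 0.251 = -0.4183.
df = n − 2 = 372.
One-sided p ≈ 0.3380, which is ≥ 0.05, so fail to reject H₀.
The data do not give significant evidence that the true slope on driver age is below -0.166 $1000s per unit.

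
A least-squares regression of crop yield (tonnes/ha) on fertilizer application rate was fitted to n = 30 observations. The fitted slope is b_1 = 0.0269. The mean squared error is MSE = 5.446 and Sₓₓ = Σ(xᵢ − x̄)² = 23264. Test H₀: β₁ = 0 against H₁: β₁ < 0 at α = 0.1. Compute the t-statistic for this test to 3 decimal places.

t = 1.758

SE(b_1) = √(MSE/Sₓₓ) = √(5.446/23264) = 0.0153002.
t = 0.0269 / 0.0153002 = 1.758.
df = n − 2 = 28.
One-sided p ≈ 0.9552, which is ≥ 0.1, so fail to reject H₀.
The data do not give significant evidence that the true slope on fertilizer application rate is negative.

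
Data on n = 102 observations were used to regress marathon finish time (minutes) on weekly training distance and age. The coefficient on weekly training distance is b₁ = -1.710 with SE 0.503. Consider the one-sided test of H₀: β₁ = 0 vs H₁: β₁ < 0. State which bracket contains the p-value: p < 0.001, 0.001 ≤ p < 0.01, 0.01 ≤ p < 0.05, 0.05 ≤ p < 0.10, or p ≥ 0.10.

t = -1.710 / 0.503 = -3.400.
df = n − k − 1 = 102 − 2 − 1 = 99.
One-sided p = P(T_{99} < t) ≈ 0.0005.
So p < 0.001.

p < 0.001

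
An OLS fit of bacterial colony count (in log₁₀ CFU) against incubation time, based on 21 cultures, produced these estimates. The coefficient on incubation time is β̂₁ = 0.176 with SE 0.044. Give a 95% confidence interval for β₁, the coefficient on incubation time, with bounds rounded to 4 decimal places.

(0.0839, 0.2681)

df = n − 2 = 21 − 2 = 19.
t* = t_{0.025, 19} = 2.093024.
Margin = t* × SE = 2.093024 × 0.044 = 0.092093.
CI: 0.176 ± 0.092093 → (0.0839, 0.2681).
With 95% confidence, each one-unit increase in incubation time is associated with a change of between 0.0839 and 0.2681 log₁₀ CFU in bacterial colony count.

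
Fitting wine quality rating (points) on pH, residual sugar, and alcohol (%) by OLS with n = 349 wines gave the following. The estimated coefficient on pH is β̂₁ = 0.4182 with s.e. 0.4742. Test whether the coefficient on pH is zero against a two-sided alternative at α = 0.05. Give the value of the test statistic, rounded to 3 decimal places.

H₀: β₁ = 0 vs H₁: β₁ ≠ 0.
t = (β̂₁ − β₁⁰)/SE = 0.4182 / 0.4742 = 0.882.
df = n − k − 1 = 349 − 3 − 1 = 345.
Two-sided p ≈ 0.3784, which is ≥ 0.05, so fail to reject H₀.
The data do not give significant evidence of an association between pH and wine quality rating, after adjusting for the other predictors.

t = 0.882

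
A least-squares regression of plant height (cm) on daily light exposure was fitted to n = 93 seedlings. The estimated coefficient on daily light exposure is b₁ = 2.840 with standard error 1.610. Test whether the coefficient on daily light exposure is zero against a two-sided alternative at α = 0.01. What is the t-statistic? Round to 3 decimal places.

t = 1.764

H₀: β₁ = 0 vs H₁: β₁ ≠ 0.
t = (b₁ − β₁⁰)/SE = 2.840 / 1.610 = 1.764.
df = n − 2 = 93 − 2 = 91.
Two-sided p ≈ 0.0811, which is ≥ 0.01, so fail to reject H₀.
The data do not give significant evidence of an association between daily light exposure and plant height.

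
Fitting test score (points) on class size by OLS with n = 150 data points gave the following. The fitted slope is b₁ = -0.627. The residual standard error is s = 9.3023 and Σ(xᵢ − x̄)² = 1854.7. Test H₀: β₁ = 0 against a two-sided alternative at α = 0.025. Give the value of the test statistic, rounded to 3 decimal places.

t = -2.903

SE(b₁) = s/√Sₓₓ = 9.3023/√1854.7 = 0.216.
t = -0.627 / 0.216 = -2.903.
df = n − 2 = 148.
Two-sided p ≈ 0.0043, which is < 0.025, so reject H₀.
There is evidence that class size is associated with test score.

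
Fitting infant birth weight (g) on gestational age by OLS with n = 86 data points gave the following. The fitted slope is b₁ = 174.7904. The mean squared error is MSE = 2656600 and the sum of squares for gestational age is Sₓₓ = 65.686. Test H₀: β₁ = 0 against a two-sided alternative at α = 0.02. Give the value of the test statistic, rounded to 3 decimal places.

SE(b₁) = √(MSE/Sₓₓ) = √(2.6566e+06/65.686) = 201.107.
t = 174.7904 / 201.107 = 0.869.
df = n − 2 = 84.
Two-sided p ≈ 0.3872, which is ≥ 0.02, so fail to reject H₀.
The data do not give significant evidence of an association between gestational age and infant birth weight.

t = 0.869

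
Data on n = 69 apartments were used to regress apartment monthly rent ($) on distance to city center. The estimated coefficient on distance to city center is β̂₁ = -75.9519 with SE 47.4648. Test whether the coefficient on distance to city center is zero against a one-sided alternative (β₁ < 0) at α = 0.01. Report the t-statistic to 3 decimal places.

t = -1.600

H₀: β₁ = 0 vs H₁: β₁ < 0.
t = (β̂₁ − β₁⁰)/SE = -75.9519 / 47.4648 = -1.600.
df = n − 2 = 69 − 2 = 67.
One-sided p ≈ 0.0571, which is ≥ 0.01, so fail to reject H₀.
The data do not give significant evidence that the true slope on distance to city center is negative.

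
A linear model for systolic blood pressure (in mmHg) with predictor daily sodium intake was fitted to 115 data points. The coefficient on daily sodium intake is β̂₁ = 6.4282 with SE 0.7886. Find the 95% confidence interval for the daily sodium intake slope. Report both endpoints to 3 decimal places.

df = n − 2 = 115 − 2 = 113.
t* = t_{0.025, 113} = 1.98118.
Margin = t* × SE = 1.98118 × 0.7886 = 1.56236.
CI: 6.4282 ± 1.56236 → (4.866, 7.991).
With 95% confidence, each one-unit increase in daily sodium intake is associated with a change of between 4.866 and 7.991 mmHg in systolic blood pressure.

(4.866, 7.991)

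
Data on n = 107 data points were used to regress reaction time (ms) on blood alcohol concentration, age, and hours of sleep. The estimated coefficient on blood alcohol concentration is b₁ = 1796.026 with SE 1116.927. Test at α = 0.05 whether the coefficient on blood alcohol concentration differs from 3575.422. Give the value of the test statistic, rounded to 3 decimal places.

t = -1.593

H₀: β₁ = 3575.422 vs H₁: β₁ ≠ 3575.422.
t = (b₁ − β₁⁰)/SE = (1796.026 − 3575.422) / 1116.927 = -1.593.
df = n − k − 1 = 107 − 3 − 1 = 103.
Two-sided p ≈ 0.1142, which is ≥ 0.05, so fail to reject H₀.
The data are consistent with a true slope of 3575.422 ms per unit of blood alcohol concentration, holding the other predictors fixed.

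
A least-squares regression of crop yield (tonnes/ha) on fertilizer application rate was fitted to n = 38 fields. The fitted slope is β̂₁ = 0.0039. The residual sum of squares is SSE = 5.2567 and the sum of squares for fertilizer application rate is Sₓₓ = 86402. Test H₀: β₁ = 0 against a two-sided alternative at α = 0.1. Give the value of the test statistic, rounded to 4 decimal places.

MSE = SSE/(n − 2) = 5.2567/36 = 0.146019.
SE(β̂₁) = √(MSE/Sₓₓ) = √(0.146019/86402) = 0.0013.
t = 0.0039 / 0.0013 = 3.0000.
df = n − 2 = 36.
Two-sided p ≈ 0.0049, which is < 0.1, so reject H₀.
There is evidence that fertilizer application rate is associated with crop yield.

t = 3.0000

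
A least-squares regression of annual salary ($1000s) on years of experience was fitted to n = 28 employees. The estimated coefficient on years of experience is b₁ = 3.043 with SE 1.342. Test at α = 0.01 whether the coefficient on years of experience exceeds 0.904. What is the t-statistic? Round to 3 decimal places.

t = 1.594

H₀: β₁ = 0.904 vs H₁: β₁ > 0.904.
t = (b₁ − β₁⁰)/SE = (3.043 − 0.904) / 1.342 = 1.594.
df = n − 2 = 28 − 2 = 26.
One-sided p ≈ 0.0615, which is ≥ 0.01, so fail to reject H₀.
The data do not give significant evidence that the true slope on years of experience exceeds 0.904 $1000s per unit.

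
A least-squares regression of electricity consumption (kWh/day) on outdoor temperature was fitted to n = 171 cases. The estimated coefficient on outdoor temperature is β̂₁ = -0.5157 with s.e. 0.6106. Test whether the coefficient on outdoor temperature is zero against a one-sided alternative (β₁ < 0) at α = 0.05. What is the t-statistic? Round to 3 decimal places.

t = -0.845

H₀: β₁ = 0 vs H₁: β₁ < 0.
t = (β̂₁ − β₁⁰)/SE = -0.5157 / 0.6106 = -0.845.
df = n − 2 = 171 − 2 = 169.
One-sided p ≈ 0.1998, which is ≥ 0.05, so fail to reject H₀.
The data do not give significant evidence that the true slope on outdoor temperature is negative.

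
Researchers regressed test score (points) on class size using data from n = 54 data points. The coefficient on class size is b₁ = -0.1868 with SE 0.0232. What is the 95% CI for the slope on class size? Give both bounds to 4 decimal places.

(-0.2334, -0.1402)

df = n − 2 = 54 − 2 = 52.
t* = t_{0.025, 52} = 2.006647.
Margin = t* × SE = 2.006647 × 0.0232 = 0.046554.
CI: -0.1868 ± 0.046554 → (-0.2334, -0.1402).
With 95% confidence, each one-unit increase in class size is associated with a change of between -0.2334 and -0.1402 points in test score.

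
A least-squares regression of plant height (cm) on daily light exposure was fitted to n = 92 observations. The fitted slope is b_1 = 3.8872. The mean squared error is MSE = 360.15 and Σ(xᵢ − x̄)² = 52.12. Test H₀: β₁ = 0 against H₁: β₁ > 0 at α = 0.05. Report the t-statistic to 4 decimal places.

SE(b_1) = √(MSE/Sₓₓ) = √(360.15/52.12) = 2.62869.
t = 3.8872 / 2.62869 = 1.4788.
df = n − 2 = 90.
One-sided p ≈ 0.0713, which is ≥ 0.05, so fail to reject H₀.
The data do not give significant evidence that the true slope on daily light exposure is positive.

t = 1.4788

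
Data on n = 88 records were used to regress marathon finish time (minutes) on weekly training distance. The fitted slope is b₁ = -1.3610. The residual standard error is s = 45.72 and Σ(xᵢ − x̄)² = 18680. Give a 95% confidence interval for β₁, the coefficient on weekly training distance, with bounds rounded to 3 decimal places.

(-2.026, -0.696)

SE(b₁) = s/√Sₓₓ = 45.72/√18680 = 0.334517.
df = n − 2 = 86.
t* = t_{0.025, 86} = 1.987934.
Margin = t* × SE = 1.987934 × 0.334517 = 0.66500.
CI: -1.3610 ± 0.66500 → (-2.026, -0.696).
With 95% confidence, each one-unit increase in weekly training distance is associated with a change of between -2.026 and -0.696 minutes in marathon finish time.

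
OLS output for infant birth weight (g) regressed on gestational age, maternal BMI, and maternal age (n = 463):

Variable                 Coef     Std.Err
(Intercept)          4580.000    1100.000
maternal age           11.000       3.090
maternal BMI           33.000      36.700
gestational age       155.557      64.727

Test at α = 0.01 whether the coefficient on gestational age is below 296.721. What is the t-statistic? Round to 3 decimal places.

t = -2.181

Read off: b = 155.557, SE = 64.727 for gestational age.
H₀: β₁ = 296.721 vs H₁: β₁ < 296.721.
t = (155.557 − 296.721) / 64.727 = -2.181.
df = n − k − 1 = 463 − 3 − 1 = 459.
One-sided p ≈ 0.0148, which is ≥ 0.01, so fail to reject H₀.
The data do not give significant evidence that the true slope on gestational age is below 296.721 g per unit, holding the other predictors fixed.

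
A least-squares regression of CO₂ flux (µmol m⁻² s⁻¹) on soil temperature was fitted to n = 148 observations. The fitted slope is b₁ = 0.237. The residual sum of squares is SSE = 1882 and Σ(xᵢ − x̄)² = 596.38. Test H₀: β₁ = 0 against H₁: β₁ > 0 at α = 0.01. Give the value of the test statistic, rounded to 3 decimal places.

t = 1.612

MSE = SSE/(n − 2) = 1882/146 = 12.8904.
SE(b₁) = √(MSE/Sₓₓ) = √(12.8904/596.38) = 0.147018.
t = 0.237 / 0.147018 = 1.612.
df = n − 2 = 146.
One-sided p ≈ 0.0546, which is ≥ 0.01, so fail to reject H₀.
The data do not give significant evidence that the true slope on soil temperature is positive.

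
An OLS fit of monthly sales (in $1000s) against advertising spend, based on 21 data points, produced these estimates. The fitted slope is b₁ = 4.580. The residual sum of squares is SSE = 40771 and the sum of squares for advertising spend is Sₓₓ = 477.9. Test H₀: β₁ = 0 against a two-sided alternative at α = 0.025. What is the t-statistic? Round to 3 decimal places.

MSE = SSE/(n − 2) = 40771/19 = 2145.84.
SE(b₁) = √(MSE/Sₓₓ) = √(2145.84/477.9) = 2.119.
t = 4.580 / 2.119 = 2.161.
df = n − 2 = 19.
Two-sided p ≈ 0.0436, which is ≥ 0.025, so fail to reject H₀.
The data do not give significant evidence of an association between advertising spend and monthly sales.

t = 2.161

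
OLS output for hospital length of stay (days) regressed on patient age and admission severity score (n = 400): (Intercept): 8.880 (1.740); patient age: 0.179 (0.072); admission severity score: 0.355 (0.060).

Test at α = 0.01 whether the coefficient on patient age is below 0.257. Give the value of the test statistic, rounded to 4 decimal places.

t = -1.0833

Read off: b = 0.179, SE = 0.072 for patient age.
H₀: β₁ = 0.257 vs H₁: β₁ < 0.257.
t = (0.179 − 0.257) / 0.072 = -1.0833.
df = n − k − 1 = 400 − 2 − 1 = 397.
One-sided p ≈ 0.1397, which is ≥ 0.01, so fail to reject H₀.
The data do not give significant evidence that the true slope on patient age is below 0.257 days per unit, holding the other predictors fixed.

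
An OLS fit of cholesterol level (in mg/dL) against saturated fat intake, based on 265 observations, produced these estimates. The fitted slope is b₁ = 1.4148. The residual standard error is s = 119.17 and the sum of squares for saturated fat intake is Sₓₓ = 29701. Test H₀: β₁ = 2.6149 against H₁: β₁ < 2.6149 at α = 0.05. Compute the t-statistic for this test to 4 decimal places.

t = -1.7355

SE(b₁) = s/√Sₓₓ = 119.17/√29701 = 0.691483.
t = (1.4148 − 2.6149) / 0.691483 = -1.7355.
df = n − 2 = 263.
One-sided p ≈ 0.0419, which is < 0.05, so reject H₀.
There is evidence that the true slope on saturated fat intake is below 2.6149 mg/dL per unit.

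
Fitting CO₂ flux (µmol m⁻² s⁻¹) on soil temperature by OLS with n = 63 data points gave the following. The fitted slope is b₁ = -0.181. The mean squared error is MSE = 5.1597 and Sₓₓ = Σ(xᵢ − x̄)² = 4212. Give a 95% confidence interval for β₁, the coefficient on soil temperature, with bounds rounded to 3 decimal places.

SE(b₁) = √(MSE/Sₓₓ) = √(5.1597/4212) = 0.035.
df = n − 2 = 61.
t* = t_{0.025, 61} = 1.999624.
Margin = t* × SE = 1.999624 × 0.035 = 0.06999.
CI: -0.181 ± 0.06999 → (-0.251, -0.111).
With 95% confidence, each one-unit increase in soil temperature is associated with a change of between -0.251 and -0.111 µmol m⁻² s⁻¹ in CO₂ flux.

(-0.251, -0.111)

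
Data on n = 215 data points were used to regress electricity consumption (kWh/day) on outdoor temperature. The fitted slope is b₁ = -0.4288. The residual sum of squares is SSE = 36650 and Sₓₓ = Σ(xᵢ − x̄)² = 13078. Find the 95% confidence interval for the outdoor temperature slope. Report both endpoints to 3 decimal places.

MSE = SSE/(n − 2) = 36650/213 = 172.066.
SE(b₁) = √(MSE/Sₓₓ) = √(172.066/13078) = 0.114703.
df = n − 2 = 213.
t* = t_{0.025, 213} = 1.971164.
Margin = t* × SE = 1.971164 × 0.114703 = 0.22610.
CI: -0.4288 ± 0.22610 → (-0.655, -0.203).
With 95% confidence, each one-unit increase in outdoor temperature is associated with a change of between -0.655 and -0.203 kWh/day in electricity consumption.

(-0.655, -0.203)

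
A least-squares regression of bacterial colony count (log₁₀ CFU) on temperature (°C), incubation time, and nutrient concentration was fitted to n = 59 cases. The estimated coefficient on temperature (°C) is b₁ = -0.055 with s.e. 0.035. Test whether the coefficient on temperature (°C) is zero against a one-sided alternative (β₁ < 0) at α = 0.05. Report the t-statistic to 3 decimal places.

H₀: β₁ = 0 vs H₁: β₁ < 0.
t = (b₁ − β₁⁰)/SE = -0.055 / 0.035 = -1.571.
df = n − k − 1 = 59 − 3 − 1 = 55.
One-sided p ≈ 0.0609, which is ≥ 0.05, so fail to reject H₀.
The data do not give significant evidence that the true slope on temperature (°C) is negative, holding the other predictors fixed.

t = -1.571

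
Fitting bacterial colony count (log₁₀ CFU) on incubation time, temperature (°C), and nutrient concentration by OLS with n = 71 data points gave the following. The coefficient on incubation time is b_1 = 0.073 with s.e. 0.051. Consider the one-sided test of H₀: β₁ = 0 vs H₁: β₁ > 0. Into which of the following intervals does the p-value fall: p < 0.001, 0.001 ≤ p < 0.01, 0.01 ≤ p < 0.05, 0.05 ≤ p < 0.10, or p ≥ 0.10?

0.05 ≤ p < 0.10

t = 0.073 / 0.051 = 1.431.
df = n − k − 1 = 71 − 3 − 1 = 67.
One-sided p = P(T_{67} > t) ≈ 0.0785.
So 0.05 ≤ p < 0.10.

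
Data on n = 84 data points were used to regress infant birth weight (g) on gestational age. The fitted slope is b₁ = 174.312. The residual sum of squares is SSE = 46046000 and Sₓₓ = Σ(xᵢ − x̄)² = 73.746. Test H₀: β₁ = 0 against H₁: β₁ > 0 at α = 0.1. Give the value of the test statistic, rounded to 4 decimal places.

t = 1.9976

MSE = SSE/(n − 2) = 46046000/82 = 561537.
SE(b₁) = √(MSE/Sₓₓ) = √(561537/73.746) = 87.2609.
t = 174.312 / 87.2609 = 1.9976.
df = n − 2 = 82.
One-sided p ≈ 0.0245, which is < 0.1, so reject H₀.
There is evidence that the true slope on gestational age is positive.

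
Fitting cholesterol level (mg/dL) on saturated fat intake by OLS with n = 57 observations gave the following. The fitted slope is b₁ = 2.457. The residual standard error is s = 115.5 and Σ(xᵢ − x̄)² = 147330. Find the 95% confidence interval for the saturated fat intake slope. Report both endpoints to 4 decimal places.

(1.8540, 3.0600)

SE(b₁) = s/√Sₓₓ = 115.5/√147330 = 0.30091.
df = n − 2 = 55.
t* = t_{0.025, 55} = 2.004045.
Margin = t* × SE = 2.004045 × 0.30091 = 0.603037.
CI: 2.457 ± 0.603037 → (1.8540, 3.0600).
With 95% confidence, each one-unit increase in saturated fat intake is associated with a change of between 1.8540 and 3.0600 mg/dL in cholesterol level.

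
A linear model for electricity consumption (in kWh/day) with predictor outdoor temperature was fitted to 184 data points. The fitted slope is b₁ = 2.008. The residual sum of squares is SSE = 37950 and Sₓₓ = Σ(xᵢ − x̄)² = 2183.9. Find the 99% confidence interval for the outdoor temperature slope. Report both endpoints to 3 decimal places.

(1.204, 2.812)

MSE = SSE/(n − 2) = 37950/182 = 208.516.
SE(b₁) = √(MSE/Sₓₓ) = √(208.516/2183.9) = 0.308997.
df = n − 2 = 182.
t* = t_{0.005, 182} = 2.603112.
Margin = t* × SE = 2.603112 × 0.308997 = 0.80435.
CI: 2.008 ± 0.80435 → (1.204, 2.812).
With 99% confidence, each one-unit increase in outdoor temperature is associated with a change of between 1.204 and 2.812 kWh/day in electricity consumption.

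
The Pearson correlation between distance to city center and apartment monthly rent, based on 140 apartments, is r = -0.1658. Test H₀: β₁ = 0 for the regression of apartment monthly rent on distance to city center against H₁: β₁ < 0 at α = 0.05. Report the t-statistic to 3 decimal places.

t = -1.975

t = r·√(n − 2)/√(1 − r²) = -0.1658·√138/√0.97251 = -1.975.
df = n − 2 = 138.
One-sided p ≈ 0.0251, which is < 0.05, so reject H₀.
There is evidence of a linear association between distance to city center and apartment monthly rent.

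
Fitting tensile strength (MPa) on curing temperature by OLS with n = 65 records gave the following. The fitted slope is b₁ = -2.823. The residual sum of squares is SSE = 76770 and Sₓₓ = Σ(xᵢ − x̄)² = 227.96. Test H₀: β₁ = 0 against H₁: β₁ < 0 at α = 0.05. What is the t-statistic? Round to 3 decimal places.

MSE = SSE/(n − 2) = 76770/63 = 1218.57.
SE(b₁) = √(MSE/Sₓₓ) = √(1218.57/227.96) = 2.31204.
t = -2.823 / 2.31204 = -1.221.
df = n − 2 = 63.
One-sided p ≈ 0.1133, which is ≥ 0.05, so fail to reject H₀.
The data do not give significant evidence that the true slope on curing temperature is negative.

t = -1.221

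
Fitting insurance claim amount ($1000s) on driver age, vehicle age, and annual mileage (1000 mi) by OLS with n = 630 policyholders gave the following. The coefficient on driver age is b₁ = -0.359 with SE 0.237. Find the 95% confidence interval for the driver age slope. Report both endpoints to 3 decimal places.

(-0.824, 0.106)

df = n − k − 1 = 630 − 3 − 1 = 626.
t* = t_{0.025, 626} = 1.963761.
Margin = t* × SE = 1.963761 × 0.237 = 0.46541.
CI: -0.359 ± 0.46541 → (-0.824, 0.106).
With 95% confidence, each one-unit increase in driver age is associated with a change of between -0.824 and 0.106 $1000s in insurance claim amount, holding the other predictors fixed.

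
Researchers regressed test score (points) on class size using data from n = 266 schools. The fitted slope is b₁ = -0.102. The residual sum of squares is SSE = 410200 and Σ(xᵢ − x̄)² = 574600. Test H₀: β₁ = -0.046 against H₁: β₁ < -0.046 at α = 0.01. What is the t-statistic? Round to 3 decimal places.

MSE = SSE/(n − 2) = 410200/264 = 1553.79.
SE(b₁) = √(MSE/Sₓₓ) = √(1553.79/574600) = 0.0520012.
t = (-0.102 − (-0.046)) / 0.0520012 = -1.077.
df = n − 2 = 264.
One-sided p ≈ 0.1413, which is ≥ 0.01, so fail to reject H₀.
The data do not give significant evidence that the true slope on class size is below -0.046 points per unit.

t = -1.077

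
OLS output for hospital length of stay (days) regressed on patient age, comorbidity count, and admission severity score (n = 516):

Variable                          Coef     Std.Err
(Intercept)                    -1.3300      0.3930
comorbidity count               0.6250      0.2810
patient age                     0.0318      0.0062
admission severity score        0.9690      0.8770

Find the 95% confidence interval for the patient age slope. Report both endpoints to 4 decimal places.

(0.0196, 0.0440)

Read off: b = 0.0318, SE = 0.0062 for patient age.
df = n − k − 1 = 516 − 3 − 1 = 512.
t* = t_{0.025, 512} = 1.964608.
Margin = t* × SE = 1.964608 × 0.0062 = 0.012181.
CI: 0.0318 ± 0.012181 → (0.0196, 0.0440).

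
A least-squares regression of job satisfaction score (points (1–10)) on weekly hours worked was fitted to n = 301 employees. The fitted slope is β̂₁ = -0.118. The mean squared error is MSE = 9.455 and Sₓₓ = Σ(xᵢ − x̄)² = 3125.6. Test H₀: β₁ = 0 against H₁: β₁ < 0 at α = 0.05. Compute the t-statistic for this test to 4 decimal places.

t = -2.1454

SE(β̂₁) = √(MSE/Sₓₓ) = √(9.455/3125.6) = 0.0550002.
t = -0.118 / 0.0550002 = -2.1454.
df = n − 2 = 299.
One-sided p ≈ 0.0164, which is < 0.05, so reject H₀.
There is evidence that the true slope on weekly hours worked is negative.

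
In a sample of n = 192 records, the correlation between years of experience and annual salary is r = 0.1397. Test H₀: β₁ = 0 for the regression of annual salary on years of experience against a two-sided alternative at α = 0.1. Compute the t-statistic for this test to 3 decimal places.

t = 1.945

t = r·√(n − 2)/√(1 − r²) = 0.1397·√190/√0.980484 = 1.945.
df = n − 2 = 190.
Two-sided p ≈ 0.0533, which is < 0.1, so reject H₀.
There is evidence of a linear association between years of experience and annual salary.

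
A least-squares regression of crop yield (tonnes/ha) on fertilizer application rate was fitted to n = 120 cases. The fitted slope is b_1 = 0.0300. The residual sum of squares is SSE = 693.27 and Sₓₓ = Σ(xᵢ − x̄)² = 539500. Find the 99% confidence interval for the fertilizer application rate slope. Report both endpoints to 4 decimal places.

(0.0214, 0.0386)

MSE = SSE/(n − 2) = 693.27/118 = 5.87517.
SE(b_1) = √(MSE/Sₓₓ) = √(5.87517/539500) = 0.0033.
df = n − 2 = 118.
t* = t_{0.005, 118} = 2.618137.
Margin = t* × SE = 2.618137 × 0.0033 = 0.008640.
CI: 0.0300 ± 0.008640 → (0.0214, 0.0386).
With 99% confidence, each one-unit increase in fertilizer application rate is associated with a change of between 0.0214 and 0.0386 tonnes/ha in crop yield.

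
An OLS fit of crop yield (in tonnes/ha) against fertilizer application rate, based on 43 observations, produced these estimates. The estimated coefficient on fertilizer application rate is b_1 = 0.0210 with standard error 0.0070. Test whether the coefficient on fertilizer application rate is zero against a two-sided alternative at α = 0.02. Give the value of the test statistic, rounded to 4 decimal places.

t = 3.0000

H₀: β₁ = 0 vs H₁: β₁ ≠ 0.
t = (b_1 − β₁⁰)/SE = 0.0210 / 0.0070 = 3.0000.
df = n − 2 = 43 − 2 = 41.
Two-sided p ≈ 0.0046, which is < 0.02, so reject H₀.
There is evidence that fertilizer application rate is associated with crop yield.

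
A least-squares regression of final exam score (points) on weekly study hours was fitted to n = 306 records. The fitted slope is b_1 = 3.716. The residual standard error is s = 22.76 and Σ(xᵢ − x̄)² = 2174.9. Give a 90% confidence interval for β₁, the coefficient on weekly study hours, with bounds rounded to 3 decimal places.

(2.911, 4.521)

SE(b_1) = s/√Sₓₓ = 22.76/√2174.9 = 0.488037.
df = n − 2 = 304.
t* = t_{0.05, 304} = 1.649881.
Margin = t* × SE = 1.649881 × 0.488037 = 0.80520.
CI: 3.716 ± 0.80520 → (2.911, 4.521).
With 90% confidence, each one-unit increase in weekly study hours is associated with a change of between 2.911 and 4.521 points in final exam score.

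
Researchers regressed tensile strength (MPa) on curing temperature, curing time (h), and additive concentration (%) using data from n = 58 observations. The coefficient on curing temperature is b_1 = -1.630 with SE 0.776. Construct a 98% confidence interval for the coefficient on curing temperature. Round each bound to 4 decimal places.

df = n − k − 1 = 58 − 3 − 1 = 54.
t* = t_{0.01, 54} = 2.39741.
Margin = t* × SE = 2.39741 × 0.776 = 1.860390.
CI: -1.630 ± 1.860390 → (-3.4904, 0.2304).
With 98% confidence, each one-unit increase in curing temperature is associated with a change of between -3.4904 and 0.2304 MPa in tensile strength, holding the other predictors fixed.

(-3.4904, 0.2304)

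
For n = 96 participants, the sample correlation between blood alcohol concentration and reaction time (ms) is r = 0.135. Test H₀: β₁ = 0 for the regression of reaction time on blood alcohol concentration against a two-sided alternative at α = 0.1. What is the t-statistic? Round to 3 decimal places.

t = 1.321

t = r·√(n − 2)/√(1 − r²) = 0.135·√94/√0.981775 = 1.321.
df = n − 2 = 94.
Two-sided p ≈ 0.1897, which is ≥ 0.1, so fail to reject H₀.
The data do not give significant evidence of a linear association between blood alcohol concentration and reaction time.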